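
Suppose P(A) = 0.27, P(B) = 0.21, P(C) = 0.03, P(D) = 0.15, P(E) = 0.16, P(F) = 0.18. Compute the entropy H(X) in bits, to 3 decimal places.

2.413 bits

H = −Σ pᵢ log₂ pᵢ.
−0.27·log₂(0.27) = 0.5100
−0.21·log₂(0.21) = 0.4728
−0.03·log₂(0.03) = 0.1518
−0.15·log₂(0.15) = 0.4105
−0.16·log₂(0.16) = 0.4230
−0.18·log₂(0.18) = 0.4453
Sum ≈ 2.4135 → 2.413 bits.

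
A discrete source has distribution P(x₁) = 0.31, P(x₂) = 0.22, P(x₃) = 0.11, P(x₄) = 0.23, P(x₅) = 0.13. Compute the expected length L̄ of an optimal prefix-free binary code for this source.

Repeatedly combine the two least-probable nodes; the expected code length is the sum of the merged weights.
merge 11/100 + 13/100 → 6/25
merge 11/50 + 23/100 → 9/20
merge 6/25 + 31/100 → 11/20
merge 9/20 + 11/20 → 1
L = 6/25 + 9/20 + 11/20 + 1 = 56/25 = 2.24 bits/symbol.

2.24 bits/symbol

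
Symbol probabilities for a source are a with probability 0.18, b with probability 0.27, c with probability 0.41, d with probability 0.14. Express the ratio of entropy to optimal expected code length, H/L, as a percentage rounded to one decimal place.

98.4%

Entropy H = −Σ p log₂ p ≈ 1.8798 bits.
Huffman merges: 7/50+9/50→8/25; 27/100+8/25→59/100; 41/100+59/100→1. L = 191/100 ≈ 1.9100.
Efficiency = H/L = 1.8798/1.9100 = 98.4%.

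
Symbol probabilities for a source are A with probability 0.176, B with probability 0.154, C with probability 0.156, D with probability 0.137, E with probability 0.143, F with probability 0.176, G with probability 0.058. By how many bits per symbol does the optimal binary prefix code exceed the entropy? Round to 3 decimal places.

0.076 bits

Entropy H = −Σ p log₂ p ≈ 2.7484 bits.
Huffman merges: 29/500+137/1000→39/200; 143/1000+77/500→297/1000; 39/250+22/125→83/250; 22/125+39/200→371/1000; 297/1000+83/250→629/1000; 371/1000+629/1000→1. L = 353/125 ≈ 2.8240.
L − H = 2.8240 − 2.7484 = 0.076 bits.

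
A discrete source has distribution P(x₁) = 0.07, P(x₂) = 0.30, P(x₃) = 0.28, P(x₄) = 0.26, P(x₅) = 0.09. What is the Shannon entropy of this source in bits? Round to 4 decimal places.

2.1218 bits

H = −Σ pᵢ log₂ pᵢ.
−0.07·log₂(0.07) = 0.2686
−0.30·log₂(0.30) = 0.5211
−0.28·log₂(0.28) = 0.5142
−0.26·log₂(0.26) = 0.5053
−0.09·log₂(0.09) = 0.3127
Sum ≈ 2.1218 → 2.1218 bits.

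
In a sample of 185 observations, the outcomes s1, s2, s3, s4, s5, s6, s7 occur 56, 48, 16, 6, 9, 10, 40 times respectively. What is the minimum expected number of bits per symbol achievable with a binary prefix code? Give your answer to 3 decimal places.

Probabilities are the counts divided by 185.
Repeatedly combine the two least-probable nodes; the expected code length is the sum of the merged weights.
merge 6/185 + 9/185 → 3/37
merge 2/37 + 3/37 → 5/37
merge 16/185 + 5/37 → 41/185
merge 8/37 + 41/185 → 81/185
merge 48/185 + 56/185 → 104/185
merge 81/185 + 104/185 → 1
L = 3/37 + 5/37 + 41/185 + 81/185 + 104/185 + 1 = 451/185 ≈ 2.438 bits/symbol.

2.438 bits/symbol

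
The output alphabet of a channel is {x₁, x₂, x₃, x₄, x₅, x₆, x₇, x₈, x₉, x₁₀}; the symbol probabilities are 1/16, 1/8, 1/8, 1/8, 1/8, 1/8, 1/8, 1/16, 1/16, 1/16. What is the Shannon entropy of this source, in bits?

3.25 bits

Each probability is a power of 1/2, so log₂(1/p) is an integer.
H = Σ p·log₂(1/p) = 1/16·4 + 1/8·3 + 1/8·3 + 1/8·3 + 1/8·3 + 1/8·3 + 1/8·3 + 1/16·4 + 1/16·4 + 1/16·4 = 3.25 bits.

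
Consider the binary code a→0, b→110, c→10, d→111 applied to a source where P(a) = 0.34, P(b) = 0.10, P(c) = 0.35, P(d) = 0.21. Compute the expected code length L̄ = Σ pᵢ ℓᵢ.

L̄ = Σ pᵢ·ℓᵢ = 0.34·1 + 0.10·3 + 0.35·2 + 0.21·3 = 1.97 bits/symbol.

1.97 bits/symbol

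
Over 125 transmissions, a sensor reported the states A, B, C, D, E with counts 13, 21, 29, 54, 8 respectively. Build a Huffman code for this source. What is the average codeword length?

2.072 bits/symbol

Probabilities are the counts divided by 125.
Repeatedly combine the two least-probable nodes; the expected code length is the sum of the merged weights.
merge 8/125 + 13/125 → 21/125
merge 21/125 + 21/125 → 42/125
merge 29/125 + 42/125 → 71/125
merge 54/125 + 71/125 → 1
L = 21/125 + 42/125 + 71/125 + 1 = 259/125 = 2.072 bits/symbol.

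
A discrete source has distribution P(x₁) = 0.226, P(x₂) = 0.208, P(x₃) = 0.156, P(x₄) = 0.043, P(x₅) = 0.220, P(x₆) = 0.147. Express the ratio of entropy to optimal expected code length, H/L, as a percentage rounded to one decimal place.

96.9%

Entropy H = −Σ p log₂ p ≈ 2.4566 bits.
Huffman merges: 43/1000+147/1000→19/100; 39/250+19/100→173/500; 26/125+11/50→107/250; 113/500+173/500→143/250; 107/250+143/250→1. L = 317/125 ≈ 2.5360.
Efficiency = H/L = 2.4566/2.5360 = 96.9%.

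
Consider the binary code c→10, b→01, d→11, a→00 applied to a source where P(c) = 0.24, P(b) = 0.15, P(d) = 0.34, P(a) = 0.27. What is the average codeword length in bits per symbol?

L̄ = Σ pᵢ·ℓᵢ = 0.24·2 + 0.15·2 + 0.34·2 + 0.27·2 = 2 bits/symbol.

2 bits/symbol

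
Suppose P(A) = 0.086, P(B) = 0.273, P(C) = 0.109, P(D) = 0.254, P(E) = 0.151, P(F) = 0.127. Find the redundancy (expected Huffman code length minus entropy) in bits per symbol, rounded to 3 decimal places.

Entropy H = −Σ p log₂ p ≈ 2.4564 bits.
Huffman merges: 43/500+109/1000→39/200; 127/1000+151/1000→139/500; 39/200+127/500→449/1000; 273/1000+139/500→551/1000; 449/1000+551/1000→1. L = 2473/1000 ≈ 2.4730.
L − H = 2.4730 − 2.4564 = 0.017 bits.

0.017 bits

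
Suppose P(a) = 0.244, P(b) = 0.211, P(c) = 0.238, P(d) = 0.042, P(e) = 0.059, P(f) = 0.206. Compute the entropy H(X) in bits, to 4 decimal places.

H = −Σ pᵢ log₂ pᵢ.
−0.244·log₂(0.244) = 0.4966
−0.211·log₂(0.211) = 0.4736
−0.238·log₂(0.238) = 0.4929
−0.042·log₂(0.042) = 0.1921
−0.059·log₂(0.059) = 0.2409
−0.206·log₂(0.206) = 0.4695
Sum ≈ 2.3656 → 2.3656 bits.

2.3656 bits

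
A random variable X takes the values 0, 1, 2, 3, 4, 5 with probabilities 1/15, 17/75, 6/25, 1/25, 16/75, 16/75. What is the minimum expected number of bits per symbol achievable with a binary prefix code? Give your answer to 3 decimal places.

Repeatedly combine the two least-probable nodes; the expected code length is the sum of the merged weights.
merge 1/25 + 1/15 → 8/75
merge 8/75 + 16/75 → 8/25
merge 16/75 + 17/75 → 11/25
merge 6/25 + 8/25 → 14/25
merge 11/25 + 14/25 → 1
L = 8/75 + 8/25 + 11/25 + 14/25 + 1 = 182/75 ≈ 2.427 bits/symbol.

2.427 bits/symbol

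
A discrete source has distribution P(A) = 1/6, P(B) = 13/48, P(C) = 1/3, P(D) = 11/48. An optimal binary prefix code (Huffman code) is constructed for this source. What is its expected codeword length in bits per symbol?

2 bits/symbol

Repeatedly combine the two least-probable nodes; the expected code length is the sum of the merged weights.
merge 1/6 + 11/48 → 19/48
merge 13/48 + 1/3 → 29/48
merge 19/48 + 29/48 → 1
L = 19/48 + 29/48 + 1 = 2 bits/symbol.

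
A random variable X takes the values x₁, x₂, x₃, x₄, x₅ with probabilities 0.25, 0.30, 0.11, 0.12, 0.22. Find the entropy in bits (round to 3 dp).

H = −Σ pᵢ log₂ pᵢ.
−0.25·log₂(0.25) = 0.5000
−0.30·log₂(0.30) = 0.5211
−0.11·log₂(0.11) = 0.3503
−0.12·log₂(0.12) = 0.3671
−0.22·log₂(0.22) = 0.4806
Sum ≈ 2.2190 → 2.219 bits.

2.219 bits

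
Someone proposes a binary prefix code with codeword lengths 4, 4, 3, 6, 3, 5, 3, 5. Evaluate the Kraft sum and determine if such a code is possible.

0.578125; yes

With common denominator 2^6 = 64: Σ 2^(−ℓᵢ) = 4/64 + 4/64 + 8/64 + 1/64 + 8/64 + 2/64 + 8/64 + 2/64 = 37/64 = 0.578125.
Kraft's inequality requires Σ ≤ 1; here Σ = 0.578125 ≤ 1, so such a prefix code exists.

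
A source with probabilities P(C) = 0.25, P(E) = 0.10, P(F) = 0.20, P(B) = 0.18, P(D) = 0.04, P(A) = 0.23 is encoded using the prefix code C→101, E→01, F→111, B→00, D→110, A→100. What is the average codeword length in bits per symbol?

2.72 bits/symbol

L̄ = Σ pᵢ·ℓᵢ = 0.25·3 + 0.10·2 + 0.20·3 + 0.18·2 + 0.04·3 + 0.23·3 = 2.72 bits/symbol.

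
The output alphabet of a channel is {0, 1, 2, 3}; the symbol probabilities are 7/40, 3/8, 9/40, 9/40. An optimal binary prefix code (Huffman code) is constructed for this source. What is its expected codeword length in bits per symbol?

2 bits/symbol

Repeatedly combine the two least-probable nodes; the expected code length is the sum of the merged weights.
merge 7/40 + 9/40 → 2/5
merge 9/40 + 3/8 → 3/5
merge 2/5 + 3/5 → 1
L = 2/5 + 3/5 + 1 = 2 bits/symbol.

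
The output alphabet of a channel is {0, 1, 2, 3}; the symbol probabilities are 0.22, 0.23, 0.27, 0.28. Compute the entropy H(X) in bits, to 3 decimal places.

1.992 bits

H = −Σ pᵢ log₂ pᵢ.
−0.22·log₂(0.22) = 0.4806
−0.23·log₂(0.23) = 0.4877
−0.27·log₂(0.27) = 0.5100
−0.28·log₂(0.28) = 0.5142
Sum ≈ 1.9925 → 1.992 bits.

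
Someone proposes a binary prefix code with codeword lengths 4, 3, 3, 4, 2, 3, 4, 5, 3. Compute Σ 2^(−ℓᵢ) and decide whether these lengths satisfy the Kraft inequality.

With common denominator 2^5 = 32: Σ 2^(−ℓᵢ) = 2/32 + 4/32 + 4/32 + 2/32 + 8/32 + 4/32 + 2/32 + 1/32 + 4/32 = 31/32 = 0.96875.
Kraft's inequality requires Σ ≤ 1; here Σ = 0.96875 ≤ 1, so such a prefix code exists.

0.96875; yes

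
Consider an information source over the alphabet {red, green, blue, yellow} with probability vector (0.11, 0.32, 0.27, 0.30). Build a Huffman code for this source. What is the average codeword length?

2 bits/symbol

Repeatedly combine the two least-probable nodes; the expected code length is the sum of the merged weights.
merge 11/100 + 27/100 → 19/50
merge 3/10 + 8/25 → 31/50
merge 19/50 + 31/50 → 1
L = 19/50 + 31/50 + 1 = 2 bits/symbol.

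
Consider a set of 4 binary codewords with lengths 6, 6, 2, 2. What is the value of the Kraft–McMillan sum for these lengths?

0.53125

With common denominator 2^6 = 64: Σ 2^(−ℓᵢ) = 1/64 + 1/64 + 16/64 + 16/64 = 34/64 = 0.53125.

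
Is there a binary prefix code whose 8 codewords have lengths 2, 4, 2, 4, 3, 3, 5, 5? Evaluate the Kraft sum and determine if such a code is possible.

0.9375; yes

With common denominator 2^5 = 32: Σ 2^(−ℓᵢ) = 8/32 + 2/32 + 8/32 + 2/32 + 4/32 + 4/32 + 1/32 + 1/32 = 30/32 = 0.9375.
Kraft's inequality requires Σ ≤ 1; here Σ = 0.9375 ≤ 1, so such a prefix code exists.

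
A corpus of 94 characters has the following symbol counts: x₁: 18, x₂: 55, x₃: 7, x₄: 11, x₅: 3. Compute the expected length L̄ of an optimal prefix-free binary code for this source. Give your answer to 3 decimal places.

1.745 bits/symbol

Probabilities are the counts divided by 94.
Repeatedly combine the two least-probable nodes; the expected code length is the sum of the merged weights.
merge 3/94 + 7/94 → 5/47
merge 5/47 + 11/94 → 21/94
merge 9/47 + 21/94 → 39/94
merge 39/94 + 55/94 → 1
L = 5/47 + 21/94 + 39/94 + 1 = 82/47 ≈ 1.745 bits/symbol.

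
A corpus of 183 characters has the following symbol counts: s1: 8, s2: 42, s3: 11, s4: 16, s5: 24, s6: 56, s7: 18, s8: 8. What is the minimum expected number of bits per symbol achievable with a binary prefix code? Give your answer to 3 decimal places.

2.699 bits/symbol

Probabilities are the counts divided by 183.
Repeatedly combine the two least-probable nodes; the expected code length is the sum of the merged weights.
merge 8/183 + 8/183 → 16/183
merge 11/183 + 16/183 → 9/61
merge 16/183 + 6/61 → 34/183
merge 8/61 + 9/61 → 17/61
merge 34/183 + 14/61 → 76/183
merge 17/61 + 56/183 → 107/183
merge 76/183 + 107/183 → 1
L = 16/183 + 9/61 + 34/183 + 17/61 + 76/183 + 107/183 + 1 = 494/183 ≈ 2.699 bits/symbol.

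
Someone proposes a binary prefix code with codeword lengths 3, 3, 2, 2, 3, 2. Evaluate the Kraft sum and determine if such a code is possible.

With common denominator 2^3 = 8: Σ 2^(−ℓᵢ) = 1/8 + 1/8 + 2/8 + 2/8 + 1/8 + 2/8 = 9/8 = 1.125.
Kraft's inequality requires Σ ≤ 1; here Σ = 1.125 > 1, so no such prefix code exists.

1.125; no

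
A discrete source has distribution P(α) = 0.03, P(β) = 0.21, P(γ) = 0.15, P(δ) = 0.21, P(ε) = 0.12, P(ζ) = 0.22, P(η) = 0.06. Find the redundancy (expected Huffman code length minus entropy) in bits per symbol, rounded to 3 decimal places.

Entropy H = −Σ p log₂ p ≈ 2.5991 bits.
Huffman merges: 3/100+3/50→9/100; 9/100+3/25→21/100; 3/20+21/100→9/25; 21/100+21/100→21/50; 11/50+9/25→29/50; 21/50+29/50→1. L = 133/50 ≈ 2.6600.
L − H = 2.6600 − 2.5991 = 0.061 bits.

0.061 bits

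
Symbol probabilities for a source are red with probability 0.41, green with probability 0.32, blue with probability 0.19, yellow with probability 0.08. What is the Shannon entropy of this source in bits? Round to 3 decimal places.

1.800 bits

H = −Σ pᵢ log₂ pᵢ.
−0.41·log₂(0.41) = 0.5274
−0.32·log₂(0.32) = 0.5260
−0.19·log₂(0.19) = 0.4552
−0.08·log₂(0.08) = 0.2915
Sum ≈ 1.8002 → 1.800 bits.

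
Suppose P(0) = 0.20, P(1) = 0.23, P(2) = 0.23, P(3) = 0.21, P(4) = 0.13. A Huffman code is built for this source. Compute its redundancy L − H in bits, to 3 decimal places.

0.035 bits

Entropy H = −Σ p log₂ p ≈ 2.2952 bits.
Huffman merges: 13/100+1/5→33/100; 21/100+23/100→11/25; 23/100+33/100→14/25; 11/25+14/25→1. L = 233/100 ≈ 2.3300.
L − H = 2.3300 − 2.2952 = 0.035 bits.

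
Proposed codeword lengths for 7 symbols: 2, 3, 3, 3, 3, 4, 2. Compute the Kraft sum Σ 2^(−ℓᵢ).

With common denominator 2^4 = 16: Σ 2^(−ℓᵢ) = 4/16 + 2/16 + 2/16 + 2/16 + 2/16 + 1/16 + 4/16 = 17/16 = 1.0625.

1.0625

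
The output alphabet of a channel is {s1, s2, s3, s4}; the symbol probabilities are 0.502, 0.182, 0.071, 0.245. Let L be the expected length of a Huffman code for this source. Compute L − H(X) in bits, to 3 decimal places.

0.036 bits

Entropy H = −Σ p log₂ p ≈ 1.7145 bits.
Huffman merges: 71/1000+91/500→253/1000; 49/200+253/1000→249/500; 249/500+251/500→1. L = 1751/1000 ≈ 1.7510.
L − H = 1.7510 − 1.7145 = 0.036 bits.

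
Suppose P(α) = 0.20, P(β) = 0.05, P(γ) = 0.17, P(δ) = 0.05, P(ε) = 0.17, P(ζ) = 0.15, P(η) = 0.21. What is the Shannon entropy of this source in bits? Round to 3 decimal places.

2.649 bits

H = −Σ pᵢ log₂ pᵢ.
−0.20·log₂(0.20) = 0.4644
−0.05·log₂(0.05) = 0.2161
−0.17·log₂(0.17) = 0.4346
−0.05·log₂(0.05) = 0.2161
−0.17·log₂(0.17) = 0.4346
−0.15·log₂(0.15) = 0.4105
−0.21·log₂(0.21) = 0.4728
Sum ≈ 2.6491 → 2.649 bits.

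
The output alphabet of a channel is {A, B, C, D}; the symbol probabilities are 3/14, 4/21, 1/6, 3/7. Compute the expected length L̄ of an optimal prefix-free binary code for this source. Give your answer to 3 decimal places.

Repeatedly combine the two least-probable nodes; the expected code length is the sum of the merged weights.
merge 1/6 + 4/21 → 5/14
merge 3/14 + 5/14 → 4/7
merge 3/7 + 4/7 → 1
L = 5/14 + 4/7 + 1 = 27/14 ≈ 1.929 bits/symbol.

1.929 bits/symbol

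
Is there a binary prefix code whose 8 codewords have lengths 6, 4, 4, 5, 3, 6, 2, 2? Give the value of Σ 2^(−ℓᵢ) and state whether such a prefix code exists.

0.8125; yes

With common denominator 2^6 = 64: Σ 2^(−ℓᵢ) = 1/64 + 4/64 + 4/64 + 2/64 + 8/64 + 1/64 + 16/64 + 16/64 = 52/64 = 0.8125.
Kraft's inequality requires Σ ≤ 1; here Σ = 0.8125 ≤ 1, so such a prefix code exists.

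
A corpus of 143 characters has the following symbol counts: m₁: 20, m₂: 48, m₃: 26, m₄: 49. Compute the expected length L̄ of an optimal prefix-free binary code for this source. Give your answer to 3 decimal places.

Probabilities are the counts divided by 143.
Repeatedly combine the two least-probable nodes; the expected code length is the sum of the merged weights.
merge 20/143 + 2/11 → 46/143
merge 46/143 + 48/143 → 94/143
merge 49/143 + 94/143 → 1
L = 46/143 + 94/143 + 1 = 283/143 ≈ 1.979 bits/symbol.

1.979 bits/symbol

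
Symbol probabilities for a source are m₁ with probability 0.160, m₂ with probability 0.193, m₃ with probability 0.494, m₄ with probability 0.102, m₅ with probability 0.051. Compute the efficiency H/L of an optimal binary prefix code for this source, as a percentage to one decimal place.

Entropy H = −Σ p log₂ p ≈ 1.9386 bits.
Huffman merges: 51/1000+51/500→153/1000; 153/1000+4/25→313/1000; 193/1000+313/1000→253/500; 247/500+253/500→1. L = 493/250 ≈ 1.9720.
Efficiency = H/L = 1.9386/1.9720 = 98.3%.

98.3%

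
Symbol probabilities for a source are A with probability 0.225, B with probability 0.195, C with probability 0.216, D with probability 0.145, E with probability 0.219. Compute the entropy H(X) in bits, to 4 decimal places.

H = −Σ pᵢ log₂ pᵢ.
−0.225·log₂(0.225) = 0.4842
−0.195·log₂(0.195) = 0.4599
−0.216·log₂(0.216) = 0.4776
−0.145·log₂(0.145) = 0.4040
−0.219·log₂(0.219) = 0.4798
Sum ≈ 2.3054 → 2.3054 bits.

2.3054 bits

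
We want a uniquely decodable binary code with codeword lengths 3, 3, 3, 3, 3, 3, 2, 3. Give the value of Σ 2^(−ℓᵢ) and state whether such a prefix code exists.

With common denominator 2^3 = 8: Σ 2^(−ℓᵢ) = 1/8 + 1/8 + 1/8 + 1/8 + 1/8 + 1/8 + 2/8 + 1/8 = 9/8 = 1.125.
Kraft's inequality requires Σ ≤ 1; here Σ = 1.125 > 1, so no such prefix code exists.

1.125; no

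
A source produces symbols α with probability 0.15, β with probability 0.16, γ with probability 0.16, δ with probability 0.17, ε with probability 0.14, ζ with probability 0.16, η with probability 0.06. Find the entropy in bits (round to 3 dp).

H = −Σ pᵢ log₂ pᵢ.
−0.15·log₂(0.15) = 0.4105
−0.16·log₂(0.16) = 0.4230
−0.16·log₂(0.16) = 0.4230
−0.17·log₂(0.17) = 0.4346
−0.14·log₂(0.14) = 0.3971
−0.16·log₂(0.16) = 0.4230
−0.06·log₂(0.06) = 0.2435
Sum ≈ 2.7548 → 2.755 bits.

2.755 bits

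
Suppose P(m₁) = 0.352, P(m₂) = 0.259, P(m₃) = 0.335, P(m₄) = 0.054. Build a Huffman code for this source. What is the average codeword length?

Repeatedly combine the two least-probable nodes; the expected code length is the sum of the merged weights.
merge 27/500 + 259/1000 → 313/1000
merge 313/1000 + 67/200 → 81/125
merge 44/125 + 81/125 → 1
L = 313/1000 + 81/125 + 1 = 1961/1000 = 1.961 bits/symbol.

1.961 bits/symbol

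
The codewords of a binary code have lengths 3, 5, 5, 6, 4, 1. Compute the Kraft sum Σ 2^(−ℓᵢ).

0.765625

With common denominator 2^6 = 64: Σ 2^(−ℓᵢ) = 8/64 + 2/64 + 2/64 + 1/64 + 4/64 + 32/64 = 49/64 = 0.765625.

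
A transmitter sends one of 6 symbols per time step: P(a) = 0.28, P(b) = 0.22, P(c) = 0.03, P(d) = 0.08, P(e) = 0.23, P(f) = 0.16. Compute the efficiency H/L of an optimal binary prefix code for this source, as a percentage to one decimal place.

Entropy H = −Σ p log₂ p ≈ 2.3488 bits.
Huffman merges: 3/100+2/25→11/100; 11/100+4/25→27/100; 11/50+23/100→9/20; 27/100+7/25→11/20; 9/20+11/20→1. L = 119/50 ≈ 2.3800.
Efficiency = H/L = 2.3488/2.3800 = 98.7%.

98.7%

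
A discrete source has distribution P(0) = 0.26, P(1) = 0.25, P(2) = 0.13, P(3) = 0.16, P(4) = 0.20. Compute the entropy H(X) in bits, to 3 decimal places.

2.275 bits

H = −Σ pᵢ log₂ pᵢ.
−0.26·log₂(0.26) = 0.5053
−0.25·log₂(0.25) = 0.5000
−0.13·log₂(0.13) = 0.3826
−0.16·log₂(0.16) = 0.4230
−0.20·log₂(0.20) = 0.4644
Sum ≈ 2.2753 → 2.275 bits.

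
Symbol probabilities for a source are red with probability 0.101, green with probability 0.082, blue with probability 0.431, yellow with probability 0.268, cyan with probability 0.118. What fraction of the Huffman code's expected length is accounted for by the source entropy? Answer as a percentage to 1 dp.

Entropy H = −Σ p log₂ p ≈ 2.0262 bits.
Huffman merges: 41/500+101/1000→183/1000; 59/500+183/1000→301/1000; 67/250+301/1000→569/1000; 431/1000+569/1000→1. L = 2053/1000 ≈ 2.0530.
Efficiency = H/L = 2.0262/2.0530 = 98.7%.

98.7%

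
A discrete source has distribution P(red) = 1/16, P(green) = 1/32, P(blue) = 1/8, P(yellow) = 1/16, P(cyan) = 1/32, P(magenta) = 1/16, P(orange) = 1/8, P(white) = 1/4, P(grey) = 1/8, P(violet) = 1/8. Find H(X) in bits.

3.0625 bits

Each probability is a power of 1/2, so log₂(1/p) is an integer.
H = Σ p·log₂(1/p) = 1/16·4 + 1/32·5 + 1/8·3 + 1/16·4 + 1/32·5 + 1/16·4 + 1/8·3 + 1/4·2 + 1/8·3 + 1/8·3 = 3.0625 bits.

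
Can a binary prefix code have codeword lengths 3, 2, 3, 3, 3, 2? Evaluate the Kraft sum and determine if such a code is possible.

With common denominator 2^3 = 8: Σ 2^(−ℓᵢ) = 1/8 + 2/8 + 1/8 + 1/8 + 1/8 + 2/8 = 8/8 = 1.
Kraft's inequality requires Σ ≤ 1; here Σ = 1 ≤ 1, so such a prefix code exists.

1; yes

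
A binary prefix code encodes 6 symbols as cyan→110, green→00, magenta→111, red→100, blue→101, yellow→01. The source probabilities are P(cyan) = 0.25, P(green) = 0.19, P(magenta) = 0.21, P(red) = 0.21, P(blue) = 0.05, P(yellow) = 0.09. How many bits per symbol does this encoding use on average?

L̄ = Σ pᵢ·ℓᵢ = 0.25·3 + 0.19·2 + 0.21·3 + 0.21·3 + 0.05·3 + 0.09·2 = 2.72 bits/symbol.

2.72 bits/symbol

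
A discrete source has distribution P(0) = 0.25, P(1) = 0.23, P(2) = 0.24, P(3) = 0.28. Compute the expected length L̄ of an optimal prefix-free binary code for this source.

Repeatedly combine the two least-probable nodes; the expected code length is the sum of the merged weights.
merge 23/100 + 6/25 → 47/100
merge 1/4 + 7/25 → 53/100
merge 47/100 + 53/100 → 1
L = 47/100 + 53/100 + 1 = 2 bits/symbol.

2 bits/symbol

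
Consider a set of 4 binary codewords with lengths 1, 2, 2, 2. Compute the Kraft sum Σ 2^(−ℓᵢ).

1.25

With common denominator 2^2 = 4: Σ 2^(−ℓᵢ) = 2/4 + 1/4 + 1/4 + 1/4 = 5/4 = 1.25.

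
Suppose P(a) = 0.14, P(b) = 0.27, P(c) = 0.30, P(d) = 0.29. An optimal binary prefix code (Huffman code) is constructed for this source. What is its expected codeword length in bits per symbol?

Repeatedly combine the two least-probable nodes; the expected code length is the sum of the merged weights.
merge 7/50 + 27/100 → 41/100
merge 29/100 + 3/10 → 59/100
merge 41/100 + 59/100 → 1
L = 41/100 + 59/100 + 1 = 2 bits/symbol.

2 bits/symbol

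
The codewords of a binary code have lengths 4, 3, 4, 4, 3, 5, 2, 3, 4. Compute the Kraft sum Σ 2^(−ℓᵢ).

With common denominator 2^5 = 32: Σ 2^(−ℓᵢ) = 2/32 + 4/32 + 2/32 + 2/32 + 4/32 + 1/32 + 8/32 + 4/32 + 2/32 = 29/32 = 0.90625.

0.90625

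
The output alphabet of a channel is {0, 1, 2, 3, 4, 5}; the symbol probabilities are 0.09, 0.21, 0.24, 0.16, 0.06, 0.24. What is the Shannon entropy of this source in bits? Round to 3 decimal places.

H = −Σ pᵢ log₂ pᵢ.
−0.09·log₂(0.09) = 0.3127
−0.21·log₂(0.21) = 0.4728
−0.24·log₂(0.24) = 0.4941
−0.16·log₂(0.16) = 0.4230
−0.06·log₂(0.06) = 0.2435
−0.24·log₂(0.24) = 0.4941
Sum ≈ 2.4403 → 2.440 bits.

2.440 bits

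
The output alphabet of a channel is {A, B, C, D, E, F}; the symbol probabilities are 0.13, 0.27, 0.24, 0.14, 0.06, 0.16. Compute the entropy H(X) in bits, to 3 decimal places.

2.450 bits

H = −Σ pᵢ log₂ pᵢ.
−0.13·log₂(0.13) = 0.3826
−0.27·log₂(0.27) = 0.5100
−0.24·log₂(0.24) = 0.4941
−0.14·log₂(0.14) = 0.3971
−0.06·log₂(0.06) = 0.2435
−0.16·log₂(0.16) = 0.4230
Sum ≈ 2.4505 → 2.450 bits.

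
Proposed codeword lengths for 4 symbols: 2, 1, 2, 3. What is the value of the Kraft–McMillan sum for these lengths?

1.125

With common denominator 2^3 = 8: Σ 2^(−ℓᵢ) = 2/8 + 4/8 + 2/8 + 1/8 = 9/8 = 1.125.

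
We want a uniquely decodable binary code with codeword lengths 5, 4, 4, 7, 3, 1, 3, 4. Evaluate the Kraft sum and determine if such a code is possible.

With common denominator 2^7 = 128: Σ 2^(−ℓᵢ) = 4/128 + 8/128 + 8/128 + 1/128 + 16/128 + 64/128 + 16/128 + 8/128 = 125/128 = 0.9765625.
Kraft's inequality requires Σ ≤ 1; here Σ = 0.9765625 ≤ 1, so such a prefix code exists.

0.9765625; yes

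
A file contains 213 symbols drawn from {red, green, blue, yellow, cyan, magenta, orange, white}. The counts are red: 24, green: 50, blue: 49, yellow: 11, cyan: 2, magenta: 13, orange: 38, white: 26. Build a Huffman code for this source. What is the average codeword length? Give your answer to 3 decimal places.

Probabilities are the counts divided by 213.
Repeatedly combine the two least-probable nodes; the expected code length is the sum of the merged weights.
merge 2/213 + 11/213 → 13/213
merge 13/213 + 13/213 → 26/213
merge 8/71 + 26/213 → 50/213
merge 26/213 + 38/213 → 64/213
merge 49/213 + 50/213 → 33/71
merge 50/213 + 64/213 → 38/71
merge 33/71 + 38/71 → 1
L = 13/213 + 26/213 + 50/213 + 64/213 + 33/71 + 38/71 + 1 = 193/71 ≈ 2.718 bits/symbol.

2.718 bits/symbol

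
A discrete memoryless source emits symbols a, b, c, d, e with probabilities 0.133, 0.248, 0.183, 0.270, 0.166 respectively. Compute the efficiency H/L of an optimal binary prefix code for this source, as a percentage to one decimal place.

Entropy H = −Σ p log₂ p ≈ 2.2744 bits.
Huffman merges: 133/1000+83/500→299/1000; 183/1000+31/125→431/1000; 27/100+299/1000→569/1000; 431/1000+569/1000→1. L = 2299/1000 ≈ 2.2990.
Efficiency = H/L = 2.2744/2.2990 = 98.9%.

98.9%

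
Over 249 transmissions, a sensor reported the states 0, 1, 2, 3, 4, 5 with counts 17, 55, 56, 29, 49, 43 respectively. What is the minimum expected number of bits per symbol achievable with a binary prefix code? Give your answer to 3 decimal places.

Probabilities are the counts divided by 249.
Repeatedly combine the two least-probable nodes; the expected code length is the sum of the merged weights.
merge 17/249 + 29/249 → 46/249
merge 43/249 + 46/249 → 89/249
merge 49/249 + 55/249 → 104/249
merge 56/249 + 89/249 → 145/249
merge 104/249 + 145/249 → 1
L = 46/249 + 89/249 + 104/249 + 145/249 + 1 = 211/83 ≈ 2.542 bits/symbol.

2.542 bits/symbol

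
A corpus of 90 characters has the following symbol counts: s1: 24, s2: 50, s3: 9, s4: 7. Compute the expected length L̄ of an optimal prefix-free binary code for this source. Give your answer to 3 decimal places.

1.622 bits/symbol

Probabilities are the counts divided by 90.
Repeatedly combine the two least-probable nodes; the expected code length is the sum of the merged weights.
merge 7/90 + 1/10 → 8/45
merge 8/45 + 4/15 → 4/9
merge 4/9 + 5/9 → 1
L = 8/45 + 4/9 + 1 = 73/45 ≈ 1.622 bits/symbol.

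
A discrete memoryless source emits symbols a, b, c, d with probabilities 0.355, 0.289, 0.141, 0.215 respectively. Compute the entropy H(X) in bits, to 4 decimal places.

H = −Σ pᵢ log₂ pᵢ.
−0.355·log₂(0.355) = 0.5304
−0.289·log₂(0.289) = 0.5176
−0.141·log₂(0.141) = 0.3985
−0.215·log₂(0.215) = 0.4768
Sum ≈ 1.9232 → 1.9232 bits.

1.9232 bits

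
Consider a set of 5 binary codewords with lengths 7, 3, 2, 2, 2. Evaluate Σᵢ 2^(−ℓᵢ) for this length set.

0.8828125

With common denominator 2^7 = 128: Σ 2^(−ℓᵢ) = 1/128 + 16/128 + 32/128 + 32/128 + 32/128 = 113/128 = 0.8828125.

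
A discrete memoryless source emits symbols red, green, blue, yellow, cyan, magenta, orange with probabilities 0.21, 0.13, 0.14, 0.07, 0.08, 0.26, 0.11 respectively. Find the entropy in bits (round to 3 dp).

H = −Σ pᵢ log₂ pᵢ.
−0.21·log₂(0.21) = 0.4728
−0.13·log₂(0.13) = 0.3826
−0.14·log₂(0.14) = 0.3971
−0.07·log₂(0.07) = 0.2686
−0.08·log₂(0.08) = 0.2915
−0.26·log₂(0.26) = 0.5053
−0.11·log₂(0.11) = 0.3503
Sum ≈ 2.6682 → 2.668 bits.

2.668 bits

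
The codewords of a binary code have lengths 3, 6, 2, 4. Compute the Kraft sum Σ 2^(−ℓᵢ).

With common denominator 2^6 = 64: Σ 2^(−ℓᵢ) = 8/64 + 1/64 + 16/64 + 4/64 = 29/64 = 0.453125.

0.453125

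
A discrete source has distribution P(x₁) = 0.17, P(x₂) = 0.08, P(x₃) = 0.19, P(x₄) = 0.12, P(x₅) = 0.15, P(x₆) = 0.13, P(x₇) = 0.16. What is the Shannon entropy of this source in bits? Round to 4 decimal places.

H = −Σ pᵢ log₂ pᵢ.
−0.17·log₂(0.17) = 0.4346
−0.08·log₂(0.08) = 0.2915
−0.19·log₂(0.19) = 0.4552
−0.12·log₂(0.12) = 0.3671
−0.15·log₂(0.15) = 0.4105
−0.13·log₂(0.13) = 0.3826
−0.16·log₂(0.16) = 0.4230
Sum ≈ 2.7646 → 2.7646 bits.

2.7646 bits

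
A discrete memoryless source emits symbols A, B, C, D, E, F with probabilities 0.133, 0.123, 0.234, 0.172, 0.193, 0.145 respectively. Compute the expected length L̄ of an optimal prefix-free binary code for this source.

2.573 bits/symbol

Repeatedly combine the two least-probable nodes; the expected code length is the sum of the merged weights.
merge 123/1000 + 133/1000 → 32/125
merge 29/200 + 43/250 → 317/1000
merge 193/1000 + 117/500 → 427/1000
merge 32/125 + 317/1000 → 573/1000
merge 427/1000 + 573/1000 → 1
L = 32/125 + 317/1000 + 427/1000 + 573/1000 + 1 = 2573/1000 = 2.573 bits/symbol.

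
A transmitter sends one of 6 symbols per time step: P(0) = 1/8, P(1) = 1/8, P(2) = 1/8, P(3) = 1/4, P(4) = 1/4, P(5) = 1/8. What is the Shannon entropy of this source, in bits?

Each probability is a power of 1/2, so log₂(1/p) is an integer.
H = Σ p·log₂(1/p) = 1/8·3 + 1/8·3 + 1/8·3 + 1/4·2 + 1/4·2 + 1/8·3 = 2.5 bits.

2.5 bits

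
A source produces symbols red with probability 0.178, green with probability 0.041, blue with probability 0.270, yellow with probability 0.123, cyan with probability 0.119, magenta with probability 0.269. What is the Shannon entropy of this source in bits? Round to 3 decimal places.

2.389 bits

H = −Σ pᵢ log₂ pᵢ.
−0.178·log₂(0.178) = 0.4432
−0.041·log₂(0.041) = 0.1889
−0.270·log₂(0.270) = 0.5100
−0.123·log₂(0.123) = 0.3719
−0.119·log₂(0.119) = 0.3654
−0.269·log₂(0.269) = 0.5096
Sum ≈ 2.3891 → 2.389 bits.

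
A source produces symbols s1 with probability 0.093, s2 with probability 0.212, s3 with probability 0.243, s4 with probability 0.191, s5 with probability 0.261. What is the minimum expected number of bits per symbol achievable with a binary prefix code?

Repeatedly combine the two least-probable nodes; the expected code length is the sum of the merged weights.
merge 93/1000 + 191/1000 → 71/250
merge 53/250 + 243/1000 → 91/200
merge 261/1000 + 71/250 → 109/200
merge 91/200 + 109/200 → 1
L = 71/250 + 91/200 + 109/200 + 1 = 571/250 = 2.284 bits/symbol.

2.284 bits/symbol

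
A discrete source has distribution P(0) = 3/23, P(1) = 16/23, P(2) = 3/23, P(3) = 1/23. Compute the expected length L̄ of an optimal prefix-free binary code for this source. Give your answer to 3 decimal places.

1.478 bits/symbol

Repeatedly combine the two least-probable nodes; the expected code length is the sum of the merged weights.
merge 1/23 + 3/23 → 4/23
merge 3/23 + 4/23 → 7/23
merge 7/23 + 16/23 → 1
L = 4/23 + 7/23 + 1 = 34/23 ≈ 1.478 bits/symbol.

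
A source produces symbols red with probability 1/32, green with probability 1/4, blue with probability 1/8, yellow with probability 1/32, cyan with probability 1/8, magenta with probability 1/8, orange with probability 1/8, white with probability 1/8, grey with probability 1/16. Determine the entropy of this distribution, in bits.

Each probability is a power of 1/2, so log₂(1/p) is an integer.
H = Σ p·log₂(1/p) = 1/32·5 + 1/4·2 + 1/8·3 + 1/32·5 + 1/8·3 + 1/8·3 + 1/8·3 + 1/8·3 + 1/16·4 = 2.9375 bits.

2.9375 bits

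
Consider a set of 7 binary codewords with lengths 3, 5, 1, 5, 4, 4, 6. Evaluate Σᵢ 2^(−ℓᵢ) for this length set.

With common denominator 2^6 = 64: Σ 2^(−ℓᵢ) = 8/64 + 2/64 + 32/64 + 2/64 + 4/64 + 4/64 + 1/64 = 53/64 = 0.828125.

0.828125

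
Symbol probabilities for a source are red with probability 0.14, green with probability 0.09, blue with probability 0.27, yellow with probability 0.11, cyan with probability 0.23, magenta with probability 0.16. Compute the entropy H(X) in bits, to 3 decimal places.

2.481 bits

H = −Σ pᵢ log₂ pᵢ.
−0.14·log₂(0.14) = 0.3971
−0.09·log₂(0.09) = 0.3127
−0.27·log₂(0.27) = 0.5100
−0.11·log₂(0.11) = 0.3503
−0.23·log₂(0.23) = 0.4877
−0.16·log₂(0.16) = 0.4230
Sum ≈ 2.4808 → 2.481 bits.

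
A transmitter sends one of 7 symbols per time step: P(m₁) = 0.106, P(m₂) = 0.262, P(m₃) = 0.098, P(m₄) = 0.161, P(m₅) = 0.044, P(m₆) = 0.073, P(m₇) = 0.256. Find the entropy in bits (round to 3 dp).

H = −Σ pᵢ log₂ pᵢ.
−0.106·log₂(0.106) = 0.3432
−0.262·log₂(0.262) = 0.5063
−0.098·log₂(0.098) = 0.3284
−0.161·log₂(0.161) = 0.4242
−0.044·log₂(0.044) = 0.1983
−0.073·log₂(0.073) = 0.2756
−0.256·log₂(0.256) = 0.5032
Sum ≈ 2.5793 → 2.579 bits.

2.579 bits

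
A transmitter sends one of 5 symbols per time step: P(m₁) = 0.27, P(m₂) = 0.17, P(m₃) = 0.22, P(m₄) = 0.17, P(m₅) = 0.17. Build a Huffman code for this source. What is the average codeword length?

2.34 bits/symbol

Repeatedly combine the two least-probable nodes; the expected code length is the sum of the merged weights.
merge 17/100 + 17/100 → 17/50
merge 17/100 + 11/50 → 39/100
merge 27/100 + 17/50 → 61/100
merge 39/100 + 61/100 → 1
L = 17/50 + 39/100 + 61/100 + 1 = 117/50 = 2.34 bits/symbol.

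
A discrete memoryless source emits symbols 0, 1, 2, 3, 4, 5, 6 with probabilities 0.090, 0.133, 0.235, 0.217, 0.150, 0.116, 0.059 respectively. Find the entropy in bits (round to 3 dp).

H = −Σ pᵢ log₂ pᵢ.
−0.090·log₂(0.090) = 0.3127
−0.133·log₂(0.133) = 0.3871
−0.235·log₂(0.235) = 0.4910
−0.217·log₂(0.217) = 0.4783
−0.150·log₂(0.150) = 0.4105
−0.116·log₂(0.116) = 0.3605
−0.059·log₂(0.059) = 0.2409
Sum ≈ 2.6810 → 2.681 bits.

2.681 bits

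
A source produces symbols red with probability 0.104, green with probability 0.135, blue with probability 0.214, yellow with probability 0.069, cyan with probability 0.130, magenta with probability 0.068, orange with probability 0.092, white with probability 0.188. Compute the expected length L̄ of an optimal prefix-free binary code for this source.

2.923 bits/symbol

Repeatedly combine the two least-probable nodes; the expected code length is the sum of the merged weights.
merge 17/250 + 69/1000 → 137/1000
merge 23/250 + 13/125 → 49/250
merge 13/100 + 27/200 → 53/200
merge 137/1000 + 47/250 → 13/40
merge 49/250 + 107/500 → 41/100
merge 53/200 + 13/40 → 59/100
merge 41/100 + 59/100 → 1
L = 137/1000 + 49/250 + 53/200 + 13/40 + 41/100 + 59/100 + 1 = 2923/1000 = 2.923 bits/symbol.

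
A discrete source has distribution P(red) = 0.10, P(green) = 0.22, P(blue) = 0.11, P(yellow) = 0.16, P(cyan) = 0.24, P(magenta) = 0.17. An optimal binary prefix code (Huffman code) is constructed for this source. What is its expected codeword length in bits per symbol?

2.54 bits/symbol

Repeatedly combine the two least-probable nodes; the expected code length is the sum of the merged weights.
merge 1/10 + 11/100 → 21/100
merge 4/25 + 17/100 → 33/100
merge 21/100 + 11/50 → 43/100
merge 6/25 + 33/100 → 57/100
merge 43/100 + 57/100 → 1
L = 21/100 + 33/100 + 43/100 + 57/100 + 1 = 127/50 = 2.54 bits/symbol.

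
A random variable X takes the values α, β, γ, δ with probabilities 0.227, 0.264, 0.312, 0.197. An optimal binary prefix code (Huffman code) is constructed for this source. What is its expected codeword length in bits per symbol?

2 bits/symbol

Repeatedly combine the two least-probable nodes; the expected code length is the sum of the merged weights.
merge 197/1000 + 227/1000 → 53/125
merge 33/125 + 39/125 → 72/125
merge 53/125 + 72/125 → 1
L = 53/125 + 72/125 + 1 = 2 bits/symbol.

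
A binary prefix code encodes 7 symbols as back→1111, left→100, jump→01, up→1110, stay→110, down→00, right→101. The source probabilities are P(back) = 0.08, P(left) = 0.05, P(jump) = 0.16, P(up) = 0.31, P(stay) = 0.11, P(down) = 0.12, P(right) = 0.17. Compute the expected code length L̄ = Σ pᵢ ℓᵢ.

L̄ = Σ pᵢ·ℓᵢ = 0.08·4 + 0.05·3 + 0.16·2 + 0.31·4 + 0.11·3 + 0.12·2 + 0.17·3 = 3.11 bits/symbol.

3.11 bits/symbol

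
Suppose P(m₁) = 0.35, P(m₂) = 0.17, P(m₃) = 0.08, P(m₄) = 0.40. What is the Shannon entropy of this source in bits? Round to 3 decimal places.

1.785 bits

H = −Σ pᵢ log₂ pᵢ.
−0.35·log₂(0.35) = 0.5301
−0.17·log₂(0.17) = 0.4346
−0.08·log₂(0.08) = 0.2915
−0.40·log₂(0.40) = 0.5288
Sum ≈ 1.7850 → 1.785 bits.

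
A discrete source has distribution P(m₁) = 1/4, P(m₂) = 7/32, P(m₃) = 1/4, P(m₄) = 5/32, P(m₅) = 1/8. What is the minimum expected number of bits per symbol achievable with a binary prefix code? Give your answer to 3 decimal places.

Repeatedly combine the two least-probable nodes; the expected code length is the sum of the merged weights.
merge 1/8 + 5/32 → 9/32
merge 7/32 + 1/4 → 15/32
merge 1/4 + 9/32 → 17/32
merge 15/32 + 17/32 → 1
L = 9/32 + 15/32 + 17/32 + 1 = 73/32 ≈ 2.281 bits/symbol.

2.281 bits/symbol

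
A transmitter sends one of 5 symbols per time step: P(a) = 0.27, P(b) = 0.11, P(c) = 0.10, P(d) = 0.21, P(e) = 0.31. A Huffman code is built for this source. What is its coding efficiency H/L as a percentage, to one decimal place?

Entropy H = −Σ p log₂ p ≈ 2.1891 bits.
Huffman merges: 1/10+11/100→21/100; 21/100+21/100→21/50; 27/100+31/100→29/50; 21/50+29/50→1. L = 221/100 ≈ 2.2100.
Efficiency = H/L = 2.1891/2.2100 = 99.1%.

99.1%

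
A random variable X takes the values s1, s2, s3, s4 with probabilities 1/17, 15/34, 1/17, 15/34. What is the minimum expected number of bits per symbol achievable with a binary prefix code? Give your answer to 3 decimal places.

Repeatedly combine the two least-probable nodes; the expected code length is the sum of the merged weights.
merge 1/17 + 1/17 → 2/17
merge 2/17 + 15/34 → 19/34
merge 15/34 + 19/34 → 1
L = 2/17 + 19/34 + 1 = 57/34 ≈ 1.676 bits/symbol.

1.676 bits/symbol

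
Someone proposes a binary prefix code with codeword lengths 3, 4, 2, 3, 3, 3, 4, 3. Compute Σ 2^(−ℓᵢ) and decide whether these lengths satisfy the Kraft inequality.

1; yes

With common denominator 2^4 = 16: Σ 2^(−ℓᵢ) = 2/16 + 1/16 + 4/16 + 2/16 + 2/16 + 2/16 + 1/16 + 2/16 = 16/16 = 1.
Kraft's inequality requires Σ ≤ 1; here Σ = 1 ≤ 1, so such a prefix code exists.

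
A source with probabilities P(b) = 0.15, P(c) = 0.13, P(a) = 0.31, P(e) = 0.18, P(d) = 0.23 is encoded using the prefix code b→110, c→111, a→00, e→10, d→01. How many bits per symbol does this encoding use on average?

L̄ = Σ pᵢ·ℓᵢ = 0.15·3 + 0.13·3 + 0.31·2 + 0.18·2 + 0.23·2 = 2.28 bits/symbol.

2.28 bits/symbol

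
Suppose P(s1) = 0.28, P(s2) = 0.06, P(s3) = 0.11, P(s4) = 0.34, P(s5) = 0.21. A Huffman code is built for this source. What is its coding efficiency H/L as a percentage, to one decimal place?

Entropy H = −Σ p log₂ p ≈ 2.1100 bits.
Huffman merges: 3/50+11/100→17/100; 17/100+21/100→19/50; 7/25+17/50→31/50; 19/50+31/50→1. L = 217/100 ≈ 2.1700.
Efficiency = H/L = 2.1100/2.1700 = 97.2%.

97.2%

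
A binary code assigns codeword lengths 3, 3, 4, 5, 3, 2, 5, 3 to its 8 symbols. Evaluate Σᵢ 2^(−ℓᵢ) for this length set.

With common denominator 2^5 = 32: Σ 2^(−ℓᵢ) = 4/32 + 4/32 + 2/32 + 1/32 + 4/32 + 8/32 + 1/32 + 4/32 = 28/32 = 0.875.

0.875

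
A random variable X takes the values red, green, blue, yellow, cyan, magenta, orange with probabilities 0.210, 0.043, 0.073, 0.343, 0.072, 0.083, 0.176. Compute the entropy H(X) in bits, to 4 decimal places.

H = −Σ pᵢ log₂ pᵢ.
−0.210·log₂(0.210) = 0.4728
−0.043·log₂(0.043) = 0.1952
−0.073·log₂(0.073) = 0.2756
−0.343·log₂(0.343) = 0.5295
−0.072·log₂(0.072) = 0.2733
−0.083·log₂(0.083) = 0.2980
−0.176·log₂(0.176) = 0.4411
Sum ≈ 2.4856 → 2.4856 bits.

2.4856 bits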